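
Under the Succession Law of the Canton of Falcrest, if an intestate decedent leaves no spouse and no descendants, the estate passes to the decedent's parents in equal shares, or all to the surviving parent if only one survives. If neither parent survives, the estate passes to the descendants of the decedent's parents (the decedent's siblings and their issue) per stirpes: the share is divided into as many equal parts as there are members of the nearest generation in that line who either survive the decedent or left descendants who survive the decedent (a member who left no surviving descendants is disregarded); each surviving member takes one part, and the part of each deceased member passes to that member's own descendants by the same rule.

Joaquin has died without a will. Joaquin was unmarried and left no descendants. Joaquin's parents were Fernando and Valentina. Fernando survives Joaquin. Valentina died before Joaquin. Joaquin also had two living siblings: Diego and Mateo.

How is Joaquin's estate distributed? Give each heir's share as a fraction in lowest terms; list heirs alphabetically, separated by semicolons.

Fernando 1

Only one parent, Fernando, survives, so Fernando takes the entire estate. The siblings take nothing because a surviving parent has priority.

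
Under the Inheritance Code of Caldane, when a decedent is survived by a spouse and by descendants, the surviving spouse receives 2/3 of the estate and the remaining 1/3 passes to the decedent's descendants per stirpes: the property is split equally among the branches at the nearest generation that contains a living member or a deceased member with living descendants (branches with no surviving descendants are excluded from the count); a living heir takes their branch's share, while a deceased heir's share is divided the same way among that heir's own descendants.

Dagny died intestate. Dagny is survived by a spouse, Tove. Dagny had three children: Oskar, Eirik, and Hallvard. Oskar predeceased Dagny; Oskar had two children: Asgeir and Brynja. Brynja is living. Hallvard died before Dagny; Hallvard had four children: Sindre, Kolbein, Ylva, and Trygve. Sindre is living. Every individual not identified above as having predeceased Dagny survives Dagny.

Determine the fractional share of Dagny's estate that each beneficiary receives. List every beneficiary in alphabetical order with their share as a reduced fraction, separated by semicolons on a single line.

Tove, as surviving spouse, takes 2/3.
The remaining 1/3 passes to Dagny's descendants per stirpes.
The 1/3 is divided into 3 equal shares of 1/9 among Oskar, Eirik, Hallvard.
Oskar predeceased; the 1/9 allotted to Oskar's branch passes to Oskar's issue by representation.
The 1/9 is divided into 2 equal shares of 1/18 among Asgeir, Brynja.
Asgeir is living and takes 1/18.
Brynja is living and takes 1/18.
Eirik is living and takes 1/9.
Hallvard predeceased; the 1/9 allotted to Hallvard's branch passes to Hallvard's issue by representation.
The 1/9 is divided into 4 equal shares of 1/36 among Sindre, Kolbein, Ylva, Trygve.
Sindre is living and takes 1/36.
Kolbein is living and takes 1/36.
Ylva is living and takes 1/36.
Trygve is living and takes 1/36.

Asgeir 1/18; Brynja 1/18; Eirik 1/9; Kolbein 1/36; Sindre 1/36; Tove 2/3; Trygve 1/36; Ylva 1/36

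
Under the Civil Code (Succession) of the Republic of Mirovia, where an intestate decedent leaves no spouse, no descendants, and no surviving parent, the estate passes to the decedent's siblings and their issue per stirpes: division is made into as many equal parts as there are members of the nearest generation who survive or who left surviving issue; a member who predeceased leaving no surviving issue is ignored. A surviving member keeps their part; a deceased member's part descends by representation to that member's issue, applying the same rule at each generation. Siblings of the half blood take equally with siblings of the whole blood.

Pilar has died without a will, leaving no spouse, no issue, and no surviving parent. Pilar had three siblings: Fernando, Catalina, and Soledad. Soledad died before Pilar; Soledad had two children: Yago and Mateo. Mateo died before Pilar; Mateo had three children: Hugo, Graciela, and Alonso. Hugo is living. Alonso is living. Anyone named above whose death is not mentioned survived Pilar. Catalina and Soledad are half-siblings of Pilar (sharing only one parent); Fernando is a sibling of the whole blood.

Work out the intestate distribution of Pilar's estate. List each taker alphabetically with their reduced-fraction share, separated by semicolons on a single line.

Alonso 1/18; Catalina 1/3; Fernando 1/3; Graciela 1/18; Hugo 1/18; Yago 1/6

No spouse, descendants, or parent survives, so the estate passes to Pilar's siblings per stirpes.
Half-blood and whole-blood siblings take equally under the stated rule.
The estate is divided into 3 equal shares of 1/3 among Fernando, Catalina, Soledad.
Fernando is living and takes 1/3.
Catalina is living and takes 1/3.
Soledad predeceased; the 1/3 allotted to Soledad's branch passes to Soledad's issue by representation.
The 1/3 is divided into 2 equal shares of 1/6 among Yago, Mateo.
Yago is living and takes 1/6.
Mateo predeceased; the 1/6 allotted to Mateo's branch passes to Mateo's issue by representation.
The 1/6 is divided into 3 equal shares of 1/18 among Hugo, Graciela, Alonso.
Hugo is living and takes 1/18.
Graciela is living and takes 1/18.
Alonso is living and takes 1/18.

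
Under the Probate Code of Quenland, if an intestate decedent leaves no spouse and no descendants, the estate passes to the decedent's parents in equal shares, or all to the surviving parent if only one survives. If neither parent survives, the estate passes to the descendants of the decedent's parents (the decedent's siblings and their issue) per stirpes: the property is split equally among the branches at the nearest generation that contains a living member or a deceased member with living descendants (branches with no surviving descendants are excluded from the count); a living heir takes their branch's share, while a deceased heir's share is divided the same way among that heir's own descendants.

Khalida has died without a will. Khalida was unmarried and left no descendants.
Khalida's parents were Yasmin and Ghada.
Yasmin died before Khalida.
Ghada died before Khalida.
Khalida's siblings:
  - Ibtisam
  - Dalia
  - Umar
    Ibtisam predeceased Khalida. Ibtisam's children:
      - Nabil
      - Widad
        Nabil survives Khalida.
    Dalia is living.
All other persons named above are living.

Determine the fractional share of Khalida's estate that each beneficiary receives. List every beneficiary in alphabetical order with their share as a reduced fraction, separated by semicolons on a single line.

Neither parent survives and there are no descendants, so the estate passes to Khalida's siblings and their issue per stirpes.
The estate is divided into 3 equal shares of 1/3 among Ibtisam, Dalia, Umar.
Ibtisam predeceased; the 1/3 allotted to Ibtisam's branch passes to Ibtisam's issue by representation.
The 1/3 is divided into 2 equal shares of 1/6 among Nabil, Widad.
Nabil is living and takes 1/6.
Widad is living and takes 1/6.
Dalia is living and takes 1/3.
Umar is living and takes 1/3.

Dalia 1/3; Nabil 1/6; Umar 1/3; Widad 1/6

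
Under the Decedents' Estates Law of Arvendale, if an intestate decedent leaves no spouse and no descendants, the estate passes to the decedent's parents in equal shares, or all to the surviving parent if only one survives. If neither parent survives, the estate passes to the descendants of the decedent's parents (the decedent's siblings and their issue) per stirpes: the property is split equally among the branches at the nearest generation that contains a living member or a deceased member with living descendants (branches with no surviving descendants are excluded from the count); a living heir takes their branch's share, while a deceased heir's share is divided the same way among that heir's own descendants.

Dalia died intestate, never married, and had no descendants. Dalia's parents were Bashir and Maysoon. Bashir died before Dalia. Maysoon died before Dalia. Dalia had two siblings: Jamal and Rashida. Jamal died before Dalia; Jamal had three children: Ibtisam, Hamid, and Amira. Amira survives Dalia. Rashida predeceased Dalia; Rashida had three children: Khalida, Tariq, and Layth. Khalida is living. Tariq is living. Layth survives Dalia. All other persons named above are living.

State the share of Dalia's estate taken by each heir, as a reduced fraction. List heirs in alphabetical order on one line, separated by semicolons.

Neither parent survives and there are no descendants, so the estate passes to Dalia's siblings and their issue per stirpes.
The estate is divided into 2 equal shares of 1/2 among Jamal, Rashida.
Jamal predeceased; the 1/2 allotted to Jamal's branch passes to Jamal's issue by representation.
The 1/2 is divided into 3 equal shares of 1/6 among Ibtisam, Hamid, Amira.
Ibtisam is living and takes 1/6.
Hamid is living and takes 1/6.
Amira is living and takes 1/6.
Rashida predeceased; the 1/2 allotted to Rashida's branch passes to Rashida's issue by representation.
The 1/2 is divided into 3 equal shares of 1/6 among Khalida, Tariq, Layth.
Khalida is living and takes 1/6.
Tariq is living and takes 1/6.
Layth is living and takes 1/6.

Amira 1/6; Hamid 1/6; Ibtisam 1/6; Khalida 1/6; Layth 1/6; Tariq 1/6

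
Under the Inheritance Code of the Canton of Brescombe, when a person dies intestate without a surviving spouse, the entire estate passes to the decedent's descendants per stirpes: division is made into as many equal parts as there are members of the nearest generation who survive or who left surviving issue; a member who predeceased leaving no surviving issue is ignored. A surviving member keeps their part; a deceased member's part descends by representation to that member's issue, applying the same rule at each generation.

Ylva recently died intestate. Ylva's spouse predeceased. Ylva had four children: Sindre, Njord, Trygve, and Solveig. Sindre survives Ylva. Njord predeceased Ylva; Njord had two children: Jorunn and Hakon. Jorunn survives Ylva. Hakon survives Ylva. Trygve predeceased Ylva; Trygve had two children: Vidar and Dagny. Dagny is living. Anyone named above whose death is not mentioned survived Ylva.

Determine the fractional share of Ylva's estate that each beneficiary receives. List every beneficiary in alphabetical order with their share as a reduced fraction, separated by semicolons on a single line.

Dagny 1/8; Hakon 1/8; Jorunn 1/8; Sindre 1/4; Solveig 1/4; Vidar 1/8

There is no surviving spouse, so the entire estate passes to Ylva's descendants per stirpes.
The estate is divided into 4 equal shares of 1/4 among Sindre, Njord, Trygve, Solveig.
Sindre is living and takes 1/4.
Njord predeceased; the 1/4 allotted to Njord's branch passes to Njord's issue by representation.
The 1/4 is divided into 2 equal shares of 1/8 among Jorunn, Hakon.
Jorunn is living and takes 1/8.
Hakon is living and takes 1/8.
Trygve predeceased; the 1/4 allotted to Trygve's branch passes to Trygve's issue by representation.
The 1/4 is divided into 2 equal shares of 1/8 among Vidar, Dagny.
Vidar is living and takes 1/8.
Dagny is living and takes 1/8.
Solveig is living and takes 1/4.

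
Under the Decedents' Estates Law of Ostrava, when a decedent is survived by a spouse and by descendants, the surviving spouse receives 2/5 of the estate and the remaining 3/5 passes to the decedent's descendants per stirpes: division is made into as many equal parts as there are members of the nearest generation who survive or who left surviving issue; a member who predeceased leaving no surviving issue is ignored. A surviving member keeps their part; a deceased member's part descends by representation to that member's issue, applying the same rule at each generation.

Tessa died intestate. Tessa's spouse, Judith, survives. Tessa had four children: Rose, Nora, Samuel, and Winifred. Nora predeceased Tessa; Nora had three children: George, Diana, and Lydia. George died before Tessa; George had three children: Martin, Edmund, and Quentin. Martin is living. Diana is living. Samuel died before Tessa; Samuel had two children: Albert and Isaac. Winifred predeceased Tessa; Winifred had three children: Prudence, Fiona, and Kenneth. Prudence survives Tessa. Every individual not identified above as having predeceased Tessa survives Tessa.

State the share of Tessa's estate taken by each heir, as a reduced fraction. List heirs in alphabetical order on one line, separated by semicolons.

Judith, as surviving spouse, takes 2/5.
The remaining 3/5 passes to Tessa's descendants per stirpes.
The 3/5 is divided into 4 equal shares of 3/20 among Rose, Nora, Samuel, Winifred.
Rose is living and takes 3/20.
Nora predeceased; the 3/20 allotted to Nora's branch passes to Nora's issue by representation.
The 3/20 is divided into 3 equal shares of 1/20 among George, Diana, Lydia.
George predeceased; the 1/20 allotted to George's branch passes to George's issue by representation.
The 1/20 is divided into 3 equal shares of 1/60 among Martin, Edmund, Quentin.
Martin is living and takes 1/60.
Edmund is living and takes 1/60.
Quentin is living and takes 1/60.
Diana is living and takes 1/20.
Lydia is living and takes 1/20.
Samuel predeceased; the 3/20 allotted to Samuel's branch passes to Samuel's issue by representation.
The 3/20 is divided into 2 equal shares of 3/40 among Albert, Isaac.
Albert is living and takes 3/40.
Isaac is living and takes 3/40.
Winifred predeceased; the 3/20 allotted to Winifred's branch passes to Winifred's issue by representation.
The 3/20 is divided into 3 equal shares of 1/20 among Prudence, Fiona, Kenneth.
Prudence is living and takes 1/20.
Fiona is living and takes 1/20.
Kenneth is living and takes 1/20.

Albert 3/40; Diana 1/20; Edmund 1/60; Fiona 1/20; Isaac 3/40; Judith 2/5; Kenneth 1/20; Lydia 1/20; Martin 1/60; Prudence 1/20; Quentin 1/60; Rose 3/20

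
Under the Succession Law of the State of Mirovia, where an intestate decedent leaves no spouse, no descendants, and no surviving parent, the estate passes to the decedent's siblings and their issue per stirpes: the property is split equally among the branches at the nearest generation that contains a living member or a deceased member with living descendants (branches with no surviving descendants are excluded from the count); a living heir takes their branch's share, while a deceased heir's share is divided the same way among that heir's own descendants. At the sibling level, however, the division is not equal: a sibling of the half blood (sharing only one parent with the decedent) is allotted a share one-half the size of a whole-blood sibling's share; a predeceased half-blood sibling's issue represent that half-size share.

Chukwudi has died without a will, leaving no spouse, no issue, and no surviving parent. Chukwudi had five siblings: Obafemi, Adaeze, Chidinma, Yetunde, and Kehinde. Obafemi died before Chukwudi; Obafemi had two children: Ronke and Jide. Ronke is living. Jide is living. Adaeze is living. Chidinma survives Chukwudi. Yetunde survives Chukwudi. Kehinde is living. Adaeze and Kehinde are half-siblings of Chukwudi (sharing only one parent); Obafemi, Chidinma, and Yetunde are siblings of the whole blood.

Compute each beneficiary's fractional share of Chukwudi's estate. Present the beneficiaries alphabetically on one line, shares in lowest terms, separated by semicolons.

Adaeze 1/8; Chidinma 1/4; Jide 1/8; Kehinde 1/8; Ronke 1/8; Yetunde 1/4

No spouse, descendants, or parent survives, so the estate passes to Chukwudi's siblings per stirpes.
Half-blood siblings count for one-half the weight of whole-blood siblings at the initial division.
Dividing 1 in proportion to weights (total weight 4): Obafemi (weight 1) → 1/4; Adaeze (weight 1/2) → 1/8; Chidinma (weight 1) → 1/4; Yetunde (weight 1) → 1/4; Kehinde (weight 1/2) → 1/8.
Obafemi predeceased; the 1/4 allotted to Obafemi's branch passes to Obafemi's issue by representation.
The 1/4 is divided into 2 equal shares of 1/8 among Ronke, Jide.
Ronke is living and takes 1/8.
Jide is living and takes 1/8.
Adaeze is living and takes 1/8.
Chidinma is living and takes 1/4.
Yetunde is living and takes 1/4.
Kehinde is living and takes 1/8.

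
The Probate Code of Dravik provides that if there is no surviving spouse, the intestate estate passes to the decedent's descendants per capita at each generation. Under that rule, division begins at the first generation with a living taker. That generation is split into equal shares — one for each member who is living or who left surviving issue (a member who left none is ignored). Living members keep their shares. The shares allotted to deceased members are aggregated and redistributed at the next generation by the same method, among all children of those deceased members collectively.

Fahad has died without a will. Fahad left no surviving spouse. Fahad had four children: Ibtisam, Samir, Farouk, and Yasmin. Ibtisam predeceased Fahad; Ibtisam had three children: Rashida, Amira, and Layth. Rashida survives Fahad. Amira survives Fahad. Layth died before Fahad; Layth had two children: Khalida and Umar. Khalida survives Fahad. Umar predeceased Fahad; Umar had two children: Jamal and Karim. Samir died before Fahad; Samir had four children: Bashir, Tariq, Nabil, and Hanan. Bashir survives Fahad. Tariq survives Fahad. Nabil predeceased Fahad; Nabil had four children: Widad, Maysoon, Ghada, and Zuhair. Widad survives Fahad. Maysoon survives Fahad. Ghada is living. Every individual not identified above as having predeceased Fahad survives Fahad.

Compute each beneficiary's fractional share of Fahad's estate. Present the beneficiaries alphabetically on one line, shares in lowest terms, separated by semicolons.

There is no surviving spouse, so the entire estate passes to Fahad's descendants per capita at each generation.
At generation 1 (Ibtisam, Samir, Farouk, Yasmin) there are 4 shares of (1)/4 = 1/4 each.
Living: Farouk and Yasmin — each takes 1/4.
Deceased: Ibtisam and Samir. Their combined 1/2 is pooled and carried to generation 2.
At generation 2 (Rashida, Amira, Layth, Bashir, Tariq, Nabil, Hanan) there are 7 shares of (1/2)/7 = 1/14 each.
Living: Rashida, Amira, Bashir, Tariq, and Hanan — each takes 1/14.
Deceased: Layth and Nabil. Their combined 1/7 is pooled and carried to generation 3.
At generation 3 (Khalida, Umar, Widad, Maysoon, Ghada, Zuhair) there are 6 shares of (1/7)/6 = 1/42 each.
Living: Khalida, Widad, Maysoon, Ghada, and Zuhair — each takes 1/42.
Deceased: Umar. That 1/42 share is carried to generation 4.
At generation 4 (Jamal, Karim) there are 2 shares of (1/42)/2 = 1/84 each.
Living: Jamal and Karim — each takes 1/84.

Amira 1/14; Bashir 1/14; Farouk 1/4; Ghada 1/42; Hanan 1/14; Jamal 1/84; Karim 1/84; Khalida 1/42; Maysoon 1/42; Rashida 1/14; Tariq 1/14; Widad 1/42; Yasmin 1/4; Zuhair 1/42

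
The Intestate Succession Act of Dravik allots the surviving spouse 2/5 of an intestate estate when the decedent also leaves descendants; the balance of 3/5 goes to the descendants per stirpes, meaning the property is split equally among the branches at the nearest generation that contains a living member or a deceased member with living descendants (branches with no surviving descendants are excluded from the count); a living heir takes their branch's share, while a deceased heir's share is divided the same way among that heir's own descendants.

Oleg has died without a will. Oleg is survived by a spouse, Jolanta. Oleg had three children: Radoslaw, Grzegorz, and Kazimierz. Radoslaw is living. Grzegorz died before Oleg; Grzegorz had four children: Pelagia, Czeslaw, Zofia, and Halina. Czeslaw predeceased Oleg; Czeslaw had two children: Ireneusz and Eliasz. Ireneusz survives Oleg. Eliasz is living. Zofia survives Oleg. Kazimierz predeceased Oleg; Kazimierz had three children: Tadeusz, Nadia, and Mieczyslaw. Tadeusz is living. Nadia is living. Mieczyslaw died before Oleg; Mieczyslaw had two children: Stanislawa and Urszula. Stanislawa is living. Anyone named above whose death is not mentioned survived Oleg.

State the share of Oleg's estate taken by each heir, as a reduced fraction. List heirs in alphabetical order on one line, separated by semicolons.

Eliasz 1/40; Halina 1/20; Ireneusz 1/40; Jolanta 2/5; Nadia 1/15; Pelagia 1/20; Radoslaw 1/5; Stanislawa 1/30; Tadeusz 1/15; Urszula 1/30; Zofia 1/20

Jolanta, as surviving spouse, takes 2/5.
The remaining 3/5 passes to Oleg's descendants per stirpes.
The 3/5 is divided into 3 equal shares of 1/5 among Radoslaw, Grzegorz, Kazimierz.
Radoslaw is living and takes 1/5.
Grzegorz predeceased; the 1/5 allotted to Grzegorz's branch passes to Grzegorz's issue by representation.
The 1/5 is divided into 4 equal shares of 1/20 among Pelagia, Czeslaw, Zofia, Halina.
Pelagia is living and takes 1/20.
Czeslaw predeceased; the 1/20 allotted to Czeslaw's branch passes to Czeslaw's issue by representation.
The 1/20 is divided into 2 equal shares of 1/40 among Ireneusz, Eliasz.
Ireneusz is living and takes 1/40.
Eliasz is living and takes 1/40.
Zofia is living and takes 1/20.
Halina is living and takes 1/20.
Kazimierz predeceased; the 1/5 allotted to Kazimierz's branch passes to Kazimierz's issue by representation.
The 1/5 is divided into 3 equal shares of 1/15 among Tadeusz, Nadia, Mieczyslaw.
Tadeusz is living and takes 1/15.
Nadia is living and takes 1/15.
Mieczyslaw predeceased; the 1/15 allotted to Mieczyslaw's branch passes to Mieczyslaw's issue by representation.
The 1/15 is divided into 2 equal shares of 1/30 among Stanislawa, Urszula.
Stanislawa is living and takes 1/30.
Urszula is living and takes 1/30.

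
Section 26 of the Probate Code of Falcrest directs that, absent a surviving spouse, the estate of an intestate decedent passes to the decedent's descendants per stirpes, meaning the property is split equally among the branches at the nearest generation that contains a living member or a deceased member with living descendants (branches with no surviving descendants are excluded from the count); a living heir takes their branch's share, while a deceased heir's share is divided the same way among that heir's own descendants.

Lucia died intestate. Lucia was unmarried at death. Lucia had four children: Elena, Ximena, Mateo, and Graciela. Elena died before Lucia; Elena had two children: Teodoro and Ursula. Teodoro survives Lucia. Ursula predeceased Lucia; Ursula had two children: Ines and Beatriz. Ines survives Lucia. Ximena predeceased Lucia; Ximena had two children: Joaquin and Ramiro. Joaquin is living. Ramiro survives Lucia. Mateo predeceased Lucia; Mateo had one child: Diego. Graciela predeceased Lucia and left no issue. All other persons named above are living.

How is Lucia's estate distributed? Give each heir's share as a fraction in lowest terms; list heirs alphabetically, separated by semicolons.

There is no surviving spouse, so the entire estate passes to Lucia's descendants per stirpes.
Graciela left no surviving issue, so that branch lapses and is disregarded.
The estate is divided into 3 equal shares of 1/3 among Elena, Ximena, Mateo.
Elena predeceased; the 1/3 allotted to Elena's branch passes to Elena's issue by representation.
The 1/3 is divided into 2 equal shares of 1/6 among Teodoro, Ursula.
Teodoro is living and takes 1/6.
Ursula predeceased; the 1/6 allotted to Ursula's branch passes to Ursula's issue by representation.
The 1/6 is divided into 2 equal shares of 1/12 among Ines, Beatriz.
Ines is living and takes 1/12.
Beatriz is living and takes 1/12.
Ximena predeceased; the 1/3 allotted to Ximena's branch passes to Ximena's issue by representation.
The 1/3 is divided into 2 equal shares of 1/6 among Joaquin, Ramiro.
Joaquin is living and takes 1/6.
Ramiro is living and takes 1/6.
Mateo predeceased; the 1/3 allotted to Mateo's branch passes to Mateo's issue by representation.
Diego is the sole taker at this level and receives the full 1/3.

Beatriz 1/12; Diego 1/3; Ines 1/12; Joaquin 1/6; Ramiro 1/6; Teodoro 1/6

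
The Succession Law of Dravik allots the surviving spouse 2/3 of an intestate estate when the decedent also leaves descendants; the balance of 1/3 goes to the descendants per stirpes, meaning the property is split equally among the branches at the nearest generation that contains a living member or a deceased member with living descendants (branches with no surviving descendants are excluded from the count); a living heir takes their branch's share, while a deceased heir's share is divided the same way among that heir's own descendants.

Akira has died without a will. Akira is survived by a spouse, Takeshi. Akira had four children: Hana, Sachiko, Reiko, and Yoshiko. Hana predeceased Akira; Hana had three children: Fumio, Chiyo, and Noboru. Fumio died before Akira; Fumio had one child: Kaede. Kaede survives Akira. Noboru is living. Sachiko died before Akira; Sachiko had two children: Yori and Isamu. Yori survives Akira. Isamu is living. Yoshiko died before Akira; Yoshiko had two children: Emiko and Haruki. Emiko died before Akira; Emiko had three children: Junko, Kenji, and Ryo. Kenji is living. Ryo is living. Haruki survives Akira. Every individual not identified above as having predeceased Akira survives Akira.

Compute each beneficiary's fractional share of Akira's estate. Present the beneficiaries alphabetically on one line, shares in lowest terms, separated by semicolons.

Takeshi, as surviving spouse, takes 2/3.
The remaining 1/3 passes to Akira's descendants per stirpes.
The 1/3 is divided into 4 equal shares of 1/12 among Hana, Sachiko, Reiko, Yoshiko.
Hana predeceased; the 1/12 allotted to Hana's branch passes to Hana's issue by representation.
The 1/12 is divided into 3 equal shares of 1/36 among Fumio, Chiyo, Noboru.
Fumio predeceased; the 1/36 allotted to Fumio's branch passes to Fumio's issue by representation.
Kaede is the sole taker at this level and receives the full 1/36.
Chiyo is living and takes 1/36.
Noboru is living and takes 1/36.
Sachiko predeceased; the 1/12 allotted to Sachiko's branch passes to Sachiko's issue by representation.
The 1/12 is divided into 2 equal shares of 1/24 among Yori, Isamu.
Yori is living and takes 1/24.
Isamu is living and takes 1/24.
Reiko is living and takes 1/12.
Yoshiko predeceased; the 1/12 allotted to Yoshiko's branch passes to Yoshiko's issue by representation.
The 1/12 is divided into 2 equal shares of 1/24 among Emiko, Haruki.
Emiko predeceased; the 1/24 allotted to Emiko's branch passes to Emiko's issue by representation.
The 1/24 is divided into 3 equal shares of 1/72 among Junko, Kenji, Ryo.
Junko is living and takes 1/72.
Kenji is living and takes 1/72.
Ryo is living and takes 1/72.
Haruki is living and takes 1/24.

Chiyo 1/36; Haruki 1/24; Isamu 1/24; Junko 1/72; Kaede 1/36; Kenji 1/72; Noboru 1/36; Reiko 1/12; Ryo 1/72; Takeshi 2/3; Yori 1/24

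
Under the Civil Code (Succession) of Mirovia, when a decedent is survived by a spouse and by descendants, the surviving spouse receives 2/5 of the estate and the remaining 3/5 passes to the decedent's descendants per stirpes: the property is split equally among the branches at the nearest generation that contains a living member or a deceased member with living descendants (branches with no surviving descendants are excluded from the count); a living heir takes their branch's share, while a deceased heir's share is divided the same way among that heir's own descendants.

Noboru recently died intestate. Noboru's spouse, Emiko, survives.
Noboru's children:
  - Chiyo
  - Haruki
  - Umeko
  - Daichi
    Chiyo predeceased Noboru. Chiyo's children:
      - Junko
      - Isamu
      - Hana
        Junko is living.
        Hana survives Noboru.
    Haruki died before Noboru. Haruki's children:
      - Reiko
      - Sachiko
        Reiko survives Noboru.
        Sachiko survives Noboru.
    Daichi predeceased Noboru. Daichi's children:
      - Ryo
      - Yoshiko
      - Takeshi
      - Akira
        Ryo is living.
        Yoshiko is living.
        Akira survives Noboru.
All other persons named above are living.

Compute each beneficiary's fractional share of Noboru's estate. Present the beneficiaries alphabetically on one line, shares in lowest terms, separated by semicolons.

Akira 3/80; Emiko 2/5; Hana 1/20; Isamu 1/20; Junko 1/20; Reiko 3/40; Ryo 3/80; Sachiko 3/40; Takeshi 3/80; Umeko 3/20; Yoshiko 3/80

Emiko, as surviving spouse, takes 2/5.
The remaining 3/5 passes to Noboru's descendants per stirpes.
The 3/5 is divided into 4 equal shares of 3/20 among Chiyo, Haruki, Umeko, Daichi.
Chiyo predeceased; the 3/20 allotted to Chiyo's branch passes to Chiyo's issue by representation.
The 3/20 is divided into 3 equal shares of 1/20 among Junko, Isamu, Hana.
Junko is living and takes 1/20.
Isamu is living and takes 1/20.
Hana is living and takes 1/20.
Haruki predeceased; the 3/20 allotted to Haruki's branch passes to Haruki's issue by representation.
The 3/20 is divided into 2 equal shares of 3/40 among Reiko, Sachiko.
Reiko is living and takes 3/40.
Sachiko is living and takes 3/40.
Umeko is living and takes 3/20.
Daichi predeceased; the 3/20 allotted to Daichi's branch passes to Daichi's issue by representation.
The 3/20 is divided into 4 equal shares of 3/80 among Ryo, Yoshiko, Takeshi, Akira.
Ryo is living and takes 3/80.
Yoshiko is living and takes 3/80.
Takeshi is living and takes 3/80.
Akira is living and takes 3/80.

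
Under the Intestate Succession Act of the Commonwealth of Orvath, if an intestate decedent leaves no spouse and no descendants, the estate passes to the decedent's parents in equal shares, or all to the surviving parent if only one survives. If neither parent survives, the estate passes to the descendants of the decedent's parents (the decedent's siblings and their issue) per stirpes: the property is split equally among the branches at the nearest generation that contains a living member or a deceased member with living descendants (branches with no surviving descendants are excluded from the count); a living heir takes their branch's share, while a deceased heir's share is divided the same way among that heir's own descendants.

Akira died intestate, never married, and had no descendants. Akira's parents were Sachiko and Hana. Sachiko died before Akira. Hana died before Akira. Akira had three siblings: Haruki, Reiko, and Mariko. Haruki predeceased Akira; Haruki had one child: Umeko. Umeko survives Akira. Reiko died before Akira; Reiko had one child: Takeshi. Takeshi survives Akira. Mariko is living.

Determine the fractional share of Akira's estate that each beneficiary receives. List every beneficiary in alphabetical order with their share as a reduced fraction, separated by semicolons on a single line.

Neither parent survives and there are no descendants, so the estate passes to Akira's siblings and their issue per stirpes.
The estate is divided into 3 equal shares of 1/3 among Haruki, Reiko, Mariko.
Haruki predeceased; the 1/3 allotted to Haruki's branch passes to Haruki's issue by representation.
Umeko is the sole taker at this level and receives the full 1/3.
Reiko predeceased; the 1/3 allotted to Reiko's branch passes to Reiko's issue by representation.
Takeshi is the sole taker at this level and receives the full 1/3.
Mariko is living and takes 1/3.

Mariko 1/3; Takeshi 1/3; Umeko 1/3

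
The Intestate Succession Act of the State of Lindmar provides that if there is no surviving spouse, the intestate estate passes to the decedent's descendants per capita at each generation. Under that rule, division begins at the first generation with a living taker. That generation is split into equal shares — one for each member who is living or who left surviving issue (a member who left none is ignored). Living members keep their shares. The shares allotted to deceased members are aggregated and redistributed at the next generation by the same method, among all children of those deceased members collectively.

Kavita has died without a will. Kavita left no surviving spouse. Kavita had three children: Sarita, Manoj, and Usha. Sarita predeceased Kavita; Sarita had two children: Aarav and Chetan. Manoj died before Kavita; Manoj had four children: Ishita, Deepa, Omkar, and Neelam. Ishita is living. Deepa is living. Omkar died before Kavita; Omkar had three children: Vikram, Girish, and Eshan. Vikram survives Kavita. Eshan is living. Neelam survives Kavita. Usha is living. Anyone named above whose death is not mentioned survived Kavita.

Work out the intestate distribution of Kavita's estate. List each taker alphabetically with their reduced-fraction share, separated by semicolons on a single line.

There is no surviving spouse, so the entire estate passes to Kavita's descendants per capita at each generation.
At generation 1 (Sarita, Manoj, Usha) there are 3 shares of (1)/3 = 1/3 each.
Living: Usha — each takes 1/3.
Deceased: Sarita and Manoj. Their combined 2/3 is pooled and carried to generation 2.
At generation 2 (Aarav, Chetan, Ishita, Deepa, Omkar, Neelam) there are 6 shares of (2/3)/6 = 1/9 each.
Living: Aarav, Chetan, Ishita, Deepa, and Neelam — each takes 1/9.
Deceased: Omkar. That 1/9 share is carried to generation 3.
At generation 3 (Vikram, Girish, Eshan) there are 3 shares of (1/9)/3 = 1/27 each.
Living: Vikram, Girish, and Eshan — each takes 1/27.

Aarav 1/9; Chetan 1/9; Deepa 1/9; Eshan 1/27; Girish 1/27; Ishita 1/9; Neelam 1/9; Usha 1/3; Vikram 1/27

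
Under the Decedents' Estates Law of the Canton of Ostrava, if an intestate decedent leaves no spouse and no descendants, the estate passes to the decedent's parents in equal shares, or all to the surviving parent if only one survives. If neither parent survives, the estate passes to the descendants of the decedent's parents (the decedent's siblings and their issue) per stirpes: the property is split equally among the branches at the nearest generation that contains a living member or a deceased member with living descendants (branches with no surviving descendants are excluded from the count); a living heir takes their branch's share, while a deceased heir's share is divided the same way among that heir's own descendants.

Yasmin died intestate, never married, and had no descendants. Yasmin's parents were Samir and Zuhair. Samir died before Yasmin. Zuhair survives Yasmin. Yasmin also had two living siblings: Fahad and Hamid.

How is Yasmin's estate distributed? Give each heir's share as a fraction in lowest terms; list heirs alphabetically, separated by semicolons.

Zuhair 1

Only one parent, Zuhair, survives, so Zuhair takes the entire estate. The siblings take nothing because a surviving parent has priority.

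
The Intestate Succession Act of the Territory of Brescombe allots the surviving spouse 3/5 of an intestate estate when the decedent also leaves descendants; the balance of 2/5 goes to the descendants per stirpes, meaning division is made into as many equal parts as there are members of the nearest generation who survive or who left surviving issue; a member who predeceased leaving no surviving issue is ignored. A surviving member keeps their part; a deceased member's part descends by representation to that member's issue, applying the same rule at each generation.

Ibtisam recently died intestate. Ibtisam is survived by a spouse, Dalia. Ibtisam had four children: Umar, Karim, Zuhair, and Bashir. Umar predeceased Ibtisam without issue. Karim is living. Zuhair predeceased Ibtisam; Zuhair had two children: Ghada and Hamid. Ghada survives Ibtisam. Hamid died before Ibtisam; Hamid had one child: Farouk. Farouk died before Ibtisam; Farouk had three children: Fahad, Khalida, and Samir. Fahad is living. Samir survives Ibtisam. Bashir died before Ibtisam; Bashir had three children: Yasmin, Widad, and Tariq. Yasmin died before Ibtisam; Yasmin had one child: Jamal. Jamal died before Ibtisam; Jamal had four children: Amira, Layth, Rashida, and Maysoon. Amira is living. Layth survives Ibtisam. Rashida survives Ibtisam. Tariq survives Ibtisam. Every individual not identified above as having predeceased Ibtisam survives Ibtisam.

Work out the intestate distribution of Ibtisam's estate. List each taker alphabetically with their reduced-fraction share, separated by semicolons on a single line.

Amira 1/90; Dalia 3/5; Fahad 1/45; Ghada 1/15; Karim 2/15; Khalida 1/45; Layth 1/90; Maysoon 1/90; Rashida 1/90; Samir 1/45; Tariq 2/45; Widad 2/45

Dalia, as surviving spouse, takes 3/5.
The remaining 2/5 passes to Ibtisam's descendants per stirpes.
Umar left no surviving issue, so that branch lapses and is disregarded.
The 2/5 is divided into 3 equal shares of 2/15 among Karim, Zuhair, Bashir.
Karim is living and takes 2/15.
Zuhair predeceased; the 2/15 allotted to Zuhair's branch passes to Zuhair's issue by representation.
The 2/15 is divided into 2 equal shares of 1/15 among Ghada, Hamid.
Ghada is living and takes 1/15.
Hamid predeceased; the 1/15 allotted to Hamid's branch passes to Hamid's issue by representation.
Farouk's line is the sole branch at this level, so the full 1/15 passes to Farouk's issue by representation.
The 1/15 is divided into 3 equal shares of 1/45 among Fahad, Khalida, Samir.
Fahad is living and takes 1/45.
Khalida is living and takes 1/45.
Samir is living and takes 1/45.
Bashir predeceased; the 2/15 allotted to Bashir's branch passes to Bashir's issue by representation.
The 2/15 is divided into 3 equal shares of 2/45 among Yasmin, Widad, Tariq.
Yasmin predeceased; the 2/45 allotted to Yasmin's branch passes to Yasmin's issue by representation.
Jamal's line is the sole branch at this level, so the full 2/45 passes to Jamal's issue by representation.
The 2/45 is divided into 4 equal shares of 1/90 among Amira, Layth, Rashida, Maysoon.
Amira is living and takes 1/90.
Layth is living and takes 1/90.
Rashida is living and takes 1/90.
Maysoon is living and takes 1/90.
Widad is living and takes 2/45.
Tariq is living and takes 2/45.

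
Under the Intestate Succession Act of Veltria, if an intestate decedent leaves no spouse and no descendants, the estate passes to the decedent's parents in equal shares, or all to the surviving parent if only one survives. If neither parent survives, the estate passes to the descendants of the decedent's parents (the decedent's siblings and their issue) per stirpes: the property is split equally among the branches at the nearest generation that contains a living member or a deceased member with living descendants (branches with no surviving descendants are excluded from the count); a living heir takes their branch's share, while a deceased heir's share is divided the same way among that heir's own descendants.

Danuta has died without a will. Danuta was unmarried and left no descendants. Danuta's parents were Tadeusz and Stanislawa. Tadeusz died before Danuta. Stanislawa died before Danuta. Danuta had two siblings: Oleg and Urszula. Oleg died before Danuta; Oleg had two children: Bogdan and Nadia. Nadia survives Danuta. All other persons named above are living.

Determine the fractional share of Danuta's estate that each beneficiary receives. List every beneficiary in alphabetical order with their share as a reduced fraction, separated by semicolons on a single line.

Bogdan 1/4; Nadia 1/4; Urszula 1/2

Neither parent survives and there are no descendants, so the estate passes to Danuta's siblings and their issue per stirpes.
The estate is divided into 2 equal shares of 1/2 among Oleg, Urszula.
Oleg predeceased; the 1/2 allotted to Oleg's branch passes to Oleg's issue by representation.
The 1/2 is divided into 2 equal shares of 1/4 among Bogdan, Nadia.
Bogdan is living and takes 1/4.
Nadia is living and takes 1/4.
Urszula is living and takes 1/2.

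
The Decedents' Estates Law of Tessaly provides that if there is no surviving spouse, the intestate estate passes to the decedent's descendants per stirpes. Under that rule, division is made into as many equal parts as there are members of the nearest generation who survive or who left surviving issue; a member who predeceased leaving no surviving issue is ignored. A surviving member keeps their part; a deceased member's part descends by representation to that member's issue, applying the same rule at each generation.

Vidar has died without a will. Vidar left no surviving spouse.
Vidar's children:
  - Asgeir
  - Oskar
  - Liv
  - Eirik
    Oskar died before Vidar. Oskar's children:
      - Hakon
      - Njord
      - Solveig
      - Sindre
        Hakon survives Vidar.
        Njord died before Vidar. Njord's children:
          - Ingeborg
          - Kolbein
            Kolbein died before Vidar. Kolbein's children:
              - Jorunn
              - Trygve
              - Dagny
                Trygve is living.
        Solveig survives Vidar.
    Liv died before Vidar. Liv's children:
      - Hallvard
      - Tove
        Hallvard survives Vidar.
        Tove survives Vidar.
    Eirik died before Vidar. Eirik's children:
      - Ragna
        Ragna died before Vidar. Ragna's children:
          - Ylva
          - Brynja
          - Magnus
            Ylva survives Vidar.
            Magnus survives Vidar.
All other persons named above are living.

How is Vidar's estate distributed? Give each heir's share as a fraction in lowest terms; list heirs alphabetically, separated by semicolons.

Asgeir 1/4; Brynja 1/12; Dagny 1/96; Hakon 1/16; Hallvard 1/8; Ingeborg 1/32; Jorunn 1/96; Magnus 1/12; Sindre 1/16; Solveig 1/16; Tove 1/8; Trygve 1/96; Ylva 1/12

There is no surviving spouse, so the entire estate passes to Vidar's descendants per stirpes.
The estate is divided into 4 equal shares of 1/4 among Asgeir, Oskar, Liv, Eirik.
Asgeir is living and takes 1/4.
Oskar predeceased; the 1/4 allotted to Oskar's branch passes to Oskar's issue by representation.
The 1/4 is divided into 4 equal shares of 1/16 among Hakon, Njord, Solveig, Sindre.
Hakon is living and takes 1/16.
Njord predeceased; the 1/16 allotted to Njord's branch passes to Njord's issue by representation.
The 1/16 is divided into 2 equal shares of 1/32 among Ingeborg, Kolbein.
Ingeborg is living and takes 1/32.
Kolbein predeceased; the 1/32 allotted to Kolbein's branch passes to Kolbein's issue by representation.
The 1/32 is divided into 3 equal shares of 1/96 among Jorunn, Trygve, Dagny.
Jorunn is living and takes 1/96.
Trygve is living and takes 1/96.
Dagny is living and takes 1/96.
Solveig is living and takes 1/16.
Sindre is living and takes 1/16.
Liv predeceased; the 1/4 allotted to Liv's branch passes to Liv's issue by representation.
The 1/4 is divided into 2 equal shares of 1/8 among Hallvard, Tove.
Hallvard is living and takes 1/8.
Tove is living and takes 1/8.
Eirik predeceased; the 1/4 allotted to Eirik's branch passes to Eirik's issue by representation.
Ragna's line is the sole branch at this level, so the full 1/4 passes to Ragna's issue by representation.
The 1/4 is divided into 3 equal shares of 1/12 among Ylva, Brynja, Magnus.
Ylva is living and takes 1/12.
Brynja is living and takes 1/12.
Magnus is living and takes 1/12.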